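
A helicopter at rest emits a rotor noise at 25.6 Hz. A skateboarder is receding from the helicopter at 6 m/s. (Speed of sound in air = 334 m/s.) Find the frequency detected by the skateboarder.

Only the observer moves, away from the source, so f' = f · (v − v_o)/v.
f' = 25.6 × (334 − 6)/334 = 25.6 × 328/334 ≈ 25.1 Hz.

25.1 Hz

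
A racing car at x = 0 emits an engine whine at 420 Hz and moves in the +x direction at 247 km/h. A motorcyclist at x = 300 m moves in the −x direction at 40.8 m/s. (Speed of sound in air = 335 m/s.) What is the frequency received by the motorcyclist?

593 Hz

247 km/h = 68.61 m/s.
The observer lies on the +x side, so the source is heading toward the observer and the observer is heading toward the source.
Both move, so f' = f · (v + v_o)/(v − v_s).
f' = 420 × (335 + 40.8)/(335 − 68.61) = 420 × 375.8/266.39 ≈ 593 Hz.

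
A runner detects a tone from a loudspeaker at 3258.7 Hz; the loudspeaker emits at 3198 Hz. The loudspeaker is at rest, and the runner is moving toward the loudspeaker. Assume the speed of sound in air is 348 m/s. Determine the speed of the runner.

6.6 m/s

f' = f · (v + v_o)/v ⇒ v_o = v · |f'/f − 1|.
v_o = 348 × |3258.7/3198 − 1| = 348 × 0.01898 ≈ 6.6 m/s.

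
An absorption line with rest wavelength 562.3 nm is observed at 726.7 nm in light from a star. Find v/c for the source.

λ'/λ₀ = 1.2924 > 1 (redshift), so the source is receding.
λ'/λ₀ = √((1 + β)/(1 − β)) for a receding source ⇒ β = (r² − 1)/(r² + 1) with r = λ'/λ₀.
β = (1.6702 − 1)/(1.6702 + 1) ≈ 0.251.

0.251c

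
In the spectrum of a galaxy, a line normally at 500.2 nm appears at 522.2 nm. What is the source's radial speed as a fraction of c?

0.043c

λ'/λ₀ = 1.0440 > 1 (redshift), so the source is receding.
λ'/λ₀ = √((1 + β)/(1 − β)) for a receding source ⇒ β = (r² − 1)/(r² + 1) with r = λ'/λ₀.
β = (1.0899 − 1)/(1.0899 + 1) ≈ 0.043.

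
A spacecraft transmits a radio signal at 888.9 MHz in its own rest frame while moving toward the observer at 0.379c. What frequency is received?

Relativistic Doppler for frequency: f' = f₀ · √((1 + β)/(1 − β)).
f' = 888.9 × √(1.3790/0.6210) = 888.9 × 1.49017 ≈ 1324.6 MHz.

1324.6 MHz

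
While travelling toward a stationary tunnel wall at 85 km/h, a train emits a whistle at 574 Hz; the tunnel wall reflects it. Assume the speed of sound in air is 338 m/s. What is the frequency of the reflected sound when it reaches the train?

85 km/h = 23.61 m/s.
The tunnel wall receives the sound from a moving source: f₁ = f₀ · v/(v − v_e) = 574 × 338/314.39 ≈ 617 Hz.
On the return leg the train is a moving observer: f₂ = f₁ · (v + v_e)/v = 617 × 361.61/338 ≈ 660 Hz.

660 Hz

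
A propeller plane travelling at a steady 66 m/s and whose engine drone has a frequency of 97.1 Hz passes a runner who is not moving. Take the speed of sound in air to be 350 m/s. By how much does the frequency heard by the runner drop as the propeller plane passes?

38.0 Hz

Approaching: f₁ = f · v/(v − v_s) = 97.1 × 350/284 ≈ 119.7 Hz.
Receding: f₂ = f · v/(v + v_s) = 97.1 × 350/416 ≈ 81.7 Hz.
Drop: f₁ − f₂ = 2f·v·v_s/(v² − v_s²) = 2 × 97.1 × 350 × 66/(350² − 66²) ≈ 38.0 Hz.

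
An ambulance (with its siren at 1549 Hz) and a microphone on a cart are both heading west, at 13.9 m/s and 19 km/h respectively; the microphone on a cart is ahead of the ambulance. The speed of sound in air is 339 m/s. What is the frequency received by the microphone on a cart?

19 km/h = 5.278 m/s.
The microphone on a cart is ahead, so the ambulance is moving toward it while the microphone on a cart is moving away from the ambulance.
General Doppler shift: f' = f · (v − v_o)/(v − v_s).
f' = 1549 × (339 − 5.278)/(339 − 13.9) = 1549 × 333.72/325.1 ≈ 1590 Hz.

1590 Hz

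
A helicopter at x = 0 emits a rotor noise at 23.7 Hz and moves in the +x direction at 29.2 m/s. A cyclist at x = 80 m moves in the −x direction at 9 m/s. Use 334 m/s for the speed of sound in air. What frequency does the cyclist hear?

26.7 Hz

The observer lies on the +x side, so the source is heading toward the observer and the observer is heading toward the source.
Both move, so f' = f · (v + v_o)/(v − v_s).
f' = 23.7 × (334 + 9)/(334 − 29.2) = 23.7 × 343/304.8 ≈ 26.7 Hz.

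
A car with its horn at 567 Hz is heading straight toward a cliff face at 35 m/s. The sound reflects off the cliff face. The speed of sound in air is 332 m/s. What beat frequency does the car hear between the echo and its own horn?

134 Hz

The cliff face receives the sound from a moving source: f₁ = f₀ · v/(v − v_e) = 567 × 332/297 ≈ 633.8 Hz.
On the return leg the car is a moving observer: f₂ = f₁ · (v + v_e)/v = 633.8 × 367/332 ≈ 700.6 Hz.
Beat against the emitted tone: |f₂ − f₀| = 2v_e·f₀/(v − v_e) = 2 × 35 × 567/297 ≈ 134 Hz.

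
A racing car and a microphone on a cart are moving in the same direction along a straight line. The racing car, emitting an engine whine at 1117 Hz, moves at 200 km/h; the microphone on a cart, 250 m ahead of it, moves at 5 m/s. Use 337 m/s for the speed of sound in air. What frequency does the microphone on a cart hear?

1318 Hz

200 km/h = 55.56 m/s.
The microphone on a cart is ahead, so the racing car is moving toward it while the microphone on a cart is moving away from the racing car.
General Doppler shift: f' = f · (v − v_o)/(v − v_s).
f' = 1117 × (337 − 5)/(337 − 55.56) = 1117 × 332/281.44 ≈ 1318 Hz.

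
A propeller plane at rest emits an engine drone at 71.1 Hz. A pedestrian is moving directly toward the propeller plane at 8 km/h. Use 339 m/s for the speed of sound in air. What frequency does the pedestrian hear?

8 km/h = 2.222 m/s.
Only the observer moves, toward the source, so f' = f · (v + v_o)/v.
f' = 71.1 × (339 + 2.222)/339 = 71.1 × 341.22/339 ≈ 72 Hz.

72 Hz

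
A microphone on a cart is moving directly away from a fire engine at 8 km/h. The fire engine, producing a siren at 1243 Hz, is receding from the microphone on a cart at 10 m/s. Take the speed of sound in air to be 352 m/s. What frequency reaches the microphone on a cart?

1201 Hz

8 km/h = 2.222 m/s.
With source receding and observer receding, f' = f · (v − v_o)/(v + v_s).
f' = 1243 × (352 − 2.222)/(352 + 10) = 1243 × 349.78/362 ≈ 1201 Hz.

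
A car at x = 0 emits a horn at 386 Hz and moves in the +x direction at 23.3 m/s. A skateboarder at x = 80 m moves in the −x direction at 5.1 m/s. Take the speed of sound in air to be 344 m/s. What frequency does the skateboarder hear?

420 Hz

The observer lies on the +x side, so the source is heading toward the observer and the observer is heading toward the source.
Both move, so f' = f · (v + v_o)/(v − v_s).
f' = 386 × (344 + 5.1)/(344 − 23.3) = 386 × 349.1/320.7 ≈ 420 Hz.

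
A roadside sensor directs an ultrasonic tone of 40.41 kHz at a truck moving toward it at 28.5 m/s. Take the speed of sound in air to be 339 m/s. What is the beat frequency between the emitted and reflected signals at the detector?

At the truck (a moving observer), f₁ = f₀ · (v + u)/v = 40.41 × 367.5/339 ≈ 43.81 kHz.
The reflection then acts as a moving source: f₂ = f₁ · v/(v − u) ≈ 47.83 kHz.
Equivalently f₂ = f₀ · (v + u)/(v − u).
Beat frequency (with f₀ = 40410 Hz): |f₂ − f₀| = 2u·f₀/(v − u) = 2 × 28.5 × 40410/310.5 ≈ 7418 Hz.

7418 Hz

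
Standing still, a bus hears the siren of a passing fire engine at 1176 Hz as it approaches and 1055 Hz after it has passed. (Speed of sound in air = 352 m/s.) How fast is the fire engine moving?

f₁/f₂ = (v + v_s)/(v − v_s), so v_s = v · (f₁ − f₂)/(f₁ + f₂).
v_s = 352 × (1176 − 1055)/(1176 + 1055) = 352 × 121/2231 ≈ 19.1 m/s.

19.1 m/s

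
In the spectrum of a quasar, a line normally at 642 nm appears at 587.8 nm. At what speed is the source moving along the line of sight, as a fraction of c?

λ'/λ₀ = 0.9156 < 1 (blueshift), so the source is approaching.
λ'/λ₀ = √((1 − β)/(1 + β)) for an approaching source ⇒ β = (1 − r²)/(1 + r²) with r = λ'/λ₀.
β = (1 − 0.8383)/(1 + 0.8383) ≈ 0.088.

0.088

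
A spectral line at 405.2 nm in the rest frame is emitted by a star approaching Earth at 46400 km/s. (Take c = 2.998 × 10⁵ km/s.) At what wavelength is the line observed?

346.7 nm

β = v/c = 46400/299800 = 0.1548.
Relativistic Doppler for wavelength: λ' = λ₀ · √((1 − β)/(1 + β)).
λ' = 405.2 × √(0.8452/1.1548) = 405.2 × 0.85554 ≈ 346.7 nm.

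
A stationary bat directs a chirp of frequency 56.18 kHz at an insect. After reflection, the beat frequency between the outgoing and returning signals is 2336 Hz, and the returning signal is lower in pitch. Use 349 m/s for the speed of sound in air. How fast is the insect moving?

7.4 m/s

Double Doppler shift off a moving reflector: f₂ = f₀ · (v + u)/(v − u) (u > 0 toward emitter).
Returning signal is lower, so f₂ = f₀ − Δf = 56180 − 2336 = 53844 Hz.
Rearranging, u = v · (f₂ − f₀)/(f₂ + f₀) = 349 × -2336/110024 ≈ -7.4 m/s.
So the insect is moving at 7.4 m/s away from the emitter.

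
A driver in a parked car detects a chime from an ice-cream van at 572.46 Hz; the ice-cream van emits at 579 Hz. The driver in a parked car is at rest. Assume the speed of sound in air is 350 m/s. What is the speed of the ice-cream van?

4.0 m/s

f' < f, so the ice-cream van is receding.
f' = f · v/(v + v_s) ⇒ v_s = v · |1 − f/f'|.
v_s = 350 × |1 − 579/572.46| = 350 × 0.01142 ≈ 4.0 m/s.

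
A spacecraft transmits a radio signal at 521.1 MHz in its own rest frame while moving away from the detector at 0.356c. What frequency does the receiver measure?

359.1 MHz

Relativistic Doppler for frequency: f' = f₀ · √((1 − β)/(1 + β)).
f' = 521.1 × √(0.6440/1.3560) = 521.1 × 0.68915 ≈ 359.1 MHz.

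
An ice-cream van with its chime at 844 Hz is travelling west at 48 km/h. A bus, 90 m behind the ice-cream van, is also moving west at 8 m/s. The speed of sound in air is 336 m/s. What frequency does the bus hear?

831 Hz

48 km/h = 13.33 m/s.
The bus is behind, so the ice-cream van is moving away from it while the bus is moving toward the ice-cream van.
With source receding and observer approaching, f' = f · (v + v_o)/(v + v_s).
f' = 844 × (336 + 8)/(336 + 13.33) = 844 × 344/349.33 ≈ 831 Hz.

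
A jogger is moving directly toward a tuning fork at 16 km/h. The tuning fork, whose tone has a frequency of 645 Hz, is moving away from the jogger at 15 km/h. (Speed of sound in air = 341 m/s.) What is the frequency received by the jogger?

15 km/h = 4.167 m/s; 16 km/h = 4.444 m/s.
With source receding and observer approaching, f' = f · (v + v_o)/(v + v_s).
f' = 645 × (341 + 4.444)/(341 + 4.167) = 645 × 345.44/345.17 ≈ 646 Hz.

646 Hz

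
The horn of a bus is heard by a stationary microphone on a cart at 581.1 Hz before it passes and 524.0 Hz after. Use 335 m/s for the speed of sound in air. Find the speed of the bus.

f₁/f₂ = (v + v_s)/(v − v_s), so v_s = v · (f₁ − f₂)/(f₁ + f₂).
v_s = 335 × (581.1 − 524.0)/(581.1 + 524.0) = 335 × 57.1/1105.1 ≈ 17.3 m/s.

17.3 m/s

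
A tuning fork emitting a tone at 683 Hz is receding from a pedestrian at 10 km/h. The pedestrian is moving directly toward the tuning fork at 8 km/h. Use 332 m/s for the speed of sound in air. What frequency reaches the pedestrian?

682 Hz

10 km/h = 2.778 m/s; 8 km/h = 2.222 m/s.
General Doppler shift: f' = f · (v + v_o)/(v + v_s).
f' = 683 × (332 + 2.222)/(332 + 2.778) = 683 × 334.22/334.78 ≈ 682 Hz.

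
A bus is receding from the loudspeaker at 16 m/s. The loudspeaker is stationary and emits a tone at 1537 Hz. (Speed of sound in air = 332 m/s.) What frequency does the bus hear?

1463 Hz

Moving observer, stationary source: f' = f · (v − v_o)/v.
f' = 1537 × (332 − 16)/332 = 1537 × 316/332 ≈ 1463 Hz.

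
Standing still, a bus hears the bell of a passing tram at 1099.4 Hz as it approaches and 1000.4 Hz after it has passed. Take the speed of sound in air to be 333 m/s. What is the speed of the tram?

15.7 m/s

f₁/f₂ = (v + v_s)/(v − v_s), so v_s = v · (f₁ − f₂)/(f₁ + f₂).
v_s = 333 × (1099.4 − 1000.4)/(1099.4 + 1000.4) = 333 × 99.0/2099.8 ≈ 15.7 m/s.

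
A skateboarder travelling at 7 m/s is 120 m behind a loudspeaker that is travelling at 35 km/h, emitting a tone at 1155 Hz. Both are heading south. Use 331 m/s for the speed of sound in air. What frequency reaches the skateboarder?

1146 Hz

35 km/h = 9.722 m/s.
The skateboarder is behind, so the loudspeaker is moving away from it while the skateboarder is moving toward the loudspeaker.
With source receding and observer approaching, f' = f · (v + v_o)/(v + v_s).
f' = 1155 × (331 + 7)/(331 + 9.722) = 1155 × 338/340.72 ≈ 1146 Hz.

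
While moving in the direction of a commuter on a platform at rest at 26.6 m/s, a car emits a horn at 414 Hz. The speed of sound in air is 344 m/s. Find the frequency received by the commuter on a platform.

449 Hz

Only the source moves, toward the listener, so f' = f · v/(v − v_s).
f' = 414 × 344/(344 − 26.6) = 414 × 344/317.4 ≈ 449 Hz.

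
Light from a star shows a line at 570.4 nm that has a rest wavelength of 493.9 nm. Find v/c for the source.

λ'/λ₀ = 1.1549 > 1 (redshift), so the source is receding.
λ'/λ₀ = √((1 + β)/(1 − β)) for a receding source ⇒ β = (r² − 1)/(r² + 1) with r = λ'/λ₀.
β = (1.3338 − 1)/(1.3338 + 1) ≈ 0.143.

0.143c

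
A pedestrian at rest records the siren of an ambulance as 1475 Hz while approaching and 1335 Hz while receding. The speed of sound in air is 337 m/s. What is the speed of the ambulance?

f₁/f₂ = (v + v_s)/(v − v_s), so v_s = v · (f₁ − f₂)/(f₁ + f₂).
v_s = 337 × (1475 − 1335)/(1475 + 1335) = 337 × 140/2810 ≈ 16.8 m/s.

16.8 m/s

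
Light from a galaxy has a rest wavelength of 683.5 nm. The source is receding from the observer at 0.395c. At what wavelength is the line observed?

Relativistic Doppler for wavelength: λ' = λ₀ · √((1 + β)/(1 − β)).
λ' = 683.5 × √(1.3950/0.6050) = 683.5 × 1.51848 ≈ 1037.9 nm.

1037.9 nm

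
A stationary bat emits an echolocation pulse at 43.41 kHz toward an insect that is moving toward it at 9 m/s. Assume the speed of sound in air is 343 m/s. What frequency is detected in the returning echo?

The insect first receives the wave as a moving observer: f₁ = f₀ · (v + u)/v = 43.41 × (343 + 9)/343 ≈ 44.5 kHz.
The reflection then acts as a moving source: f₂ = f₁ · v/(v − u) ≈ 45.7 kHz.
Equivalently f₂ = f₀ · (v + u)/(v − u).

45.7 kHz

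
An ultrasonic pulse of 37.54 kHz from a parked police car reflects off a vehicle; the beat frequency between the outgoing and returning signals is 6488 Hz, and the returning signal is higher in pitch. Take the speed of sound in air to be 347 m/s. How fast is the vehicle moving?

28 m/s

Double Doppler shift off a moving reflector: f₂ = f₀ · (v + u)/(v − u) (u > 0 toward emitter).
Returning signal is higher, so f₂ = f₀ + Δf = 37540 + 6488 = 44028 Hz.
Rearranging, u = v · (f₂ − f₀)/(f₂ + f₀) = 347 × 6488/81568 ≈ 28 m/s.
So the vehicle is moving at 28 m/s toward the emitter.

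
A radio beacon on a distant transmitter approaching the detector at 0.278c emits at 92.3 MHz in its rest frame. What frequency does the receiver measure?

Relativistic Doppler for frequency: f' = f₀ · √((1 + β)/(1 − β)).
f' = 92.3 × √(1.2780/0.7220) = 92.3 × 1.33044 ≈ 122.8 MHz.

122.8 MHz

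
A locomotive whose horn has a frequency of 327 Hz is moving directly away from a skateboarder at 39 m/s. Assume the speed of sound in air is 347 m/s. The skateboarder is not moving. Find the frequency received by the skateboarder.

294 Hz

Moving source, stationary observer: f' = f · v/(v + v_s) since the source is receding.
f' = 327 × 347/(347 + 39) = 327 × 347/386 ≈ 294 Hz.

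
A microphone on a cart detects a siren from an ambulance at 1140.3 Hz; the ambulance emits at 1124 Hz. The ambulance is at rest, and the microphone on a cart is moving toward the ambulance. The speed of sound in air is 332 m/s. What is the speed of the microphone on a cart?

f' = f · (v + v_o)/v ⇒ v_o = v · |f'/f − 1|.
v_o = 332 × |1140.3/1124 − 1| = 332 × 0.0145 ≈ 4.8 m/s.

4.8 m/s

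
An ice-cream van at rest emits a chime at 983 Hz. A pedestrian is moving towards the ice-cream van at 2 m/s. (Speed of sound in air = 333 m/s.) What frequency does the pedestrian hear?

989 Hz

Moving observer, stationary source: f' = f · (v + v_o)/v.
f' = 983 × (333 + 2)/333 = 983 × 335/333 ≈ 989 Hz.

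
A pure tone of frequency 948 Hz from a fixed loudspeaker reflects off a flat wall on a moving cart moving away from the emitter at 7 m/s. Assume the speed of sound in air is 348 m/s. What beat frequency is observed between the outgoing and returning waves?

37.4 Hz

The flat wall on a moving cart first receives the wave as a moving observer: f₁ = f₀ · (v − u)/v = 948 × (348 − 7)/348 ≈ 928.9 Hz.
The reflection then acts as a moving source: f₂ = f₁ · v/(v + u) ≈ 910.6 Hz.
Beat frequency: |f₂ − f₀| = 2u·f₀/(v + u) = 2 × 7 × 948/355 ≈ 37.4 Hz.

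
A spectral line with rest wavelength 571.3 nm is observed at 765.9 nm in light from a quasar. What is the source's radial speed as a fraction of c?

0.285c

λ'/λ₀ = 1.3406 > 1 (redshift), so the source is receding.
λ'/λ₀ = √((1 + β)/(1 − β)) for a receding source ⇒ β = (r² − 1)/(r² + 1) with r = λ'/λ₀.
β = (1.7973 − 1)/(1.7973 + 1) ≈ 0.285.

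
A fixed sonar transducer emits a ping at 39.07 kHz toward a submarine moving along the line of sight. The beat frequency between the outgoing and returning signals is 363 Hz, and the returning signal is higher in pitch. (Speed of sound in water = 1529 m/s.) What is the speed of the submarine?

7.1 m/s

Double Doppler shift off a moving reflector: f₂ = f₀ · (v + u)/(v − u) (u > 0 toward emitter).
Returning signal is higher, so f₂ = f₀ + Δf = 39070 + 363 = 39433 Hz.
Rearranging, u = v · (f₂ − f₀)/(f₂ + f₀) = 1529 × 363/78503 ≈ 7.1 m/s.
So the submarine is moving at 7.1 m/s toward the emitter.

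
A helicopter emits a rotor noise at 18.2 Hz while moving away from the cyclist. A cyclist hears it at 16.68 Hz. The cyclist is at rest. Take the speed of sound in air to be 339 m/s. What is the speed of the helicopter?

f' = f · v/(v + v_s) ⇒ v_s = v · |1 − f/f'|.
v_s = 339 × |1 − 18.2/16.68| = 339 × 0.09113 ≈ 31 m/s.

31 m/s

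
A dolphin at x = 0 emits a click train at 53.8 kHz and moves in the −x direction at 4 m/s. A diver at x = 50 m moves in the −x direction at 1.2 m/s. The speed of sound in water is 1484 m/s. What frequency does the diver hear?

53.7 kHz

The observer lies on the +x side, so the source is heading away from the observer and the observer is heading toward the source.
With source receding and observer approaching, f' = f · (v + v_o)/(v + v_s).
f' = 53.8 × (1484 + 1.2)/(1484 + 4) = 53.8 × 1485.2/1488 ≈ 53.7 kHz.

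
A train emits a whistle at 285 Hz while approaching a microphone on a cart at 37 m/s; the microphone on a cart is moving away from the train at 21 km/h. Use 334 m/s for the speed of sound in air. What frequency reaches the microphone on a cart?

315 Hz

21 km/h = 5.833 m/s.
With source approaching and observer receding, f' = f · (v − v_o)/(v − v_s).
f' = 285 × (334 − 5.833)/(334 − 37) = 285 × 328.17/297 ≈ 315 Hz.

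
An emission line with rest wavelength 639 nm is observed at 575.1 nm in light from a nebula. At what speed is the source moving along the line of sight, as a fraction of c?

λ'/λ₀ = 0.9000 < 1 (blueshift), so the source is approaching.
λ'/λ₀ = √((1 − β)/(1 + β)) for an approaching source ⇒ β = (1 − r²)/(1 + r²) with r = λ'/λ₀.
β = (1 − 0.8100)/(1 + 0.8100) ≈ 0.105.

0.105c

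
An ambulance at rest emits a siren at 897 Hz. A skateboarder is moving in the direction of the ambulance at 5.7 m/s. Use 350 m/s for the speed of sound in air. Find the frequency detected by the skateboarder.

Only the observer moves, toward the source, so f' = f · (v + v_o)/v.
f' = 897 × (350 + 5.7)/350 = 897 × 355.7/350 ≈ 912 Hz.

912 Hz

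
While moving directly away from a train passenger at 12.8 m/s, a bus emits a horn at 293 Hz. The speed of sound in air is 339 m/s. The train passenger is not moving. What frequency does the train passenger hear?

Moving source, stationary observer: f' = f · v/(v + v_s) since the source is receding.
f' = 293 × 339/(339 + 12.8) = 293 × 339/351.8 ≈ 282 Hz.

282 Hz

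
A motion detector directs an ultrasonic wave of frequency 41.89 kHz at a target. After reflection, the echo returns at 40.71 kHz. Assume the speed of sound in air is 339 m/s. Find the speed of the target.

4.8 m/s

Double Doppler shift off a moving reflector: f₂ = f₀ · (v + u)/(v − u) (u > 0 toward emitter).
Rearranging, u = v · (f₂ − f₀)/(f₂ + f₀) = 339 × -1.18/82.60 ≈ -4.8 m/s.
So the target is moving at 4.8 m/s away from the emitter.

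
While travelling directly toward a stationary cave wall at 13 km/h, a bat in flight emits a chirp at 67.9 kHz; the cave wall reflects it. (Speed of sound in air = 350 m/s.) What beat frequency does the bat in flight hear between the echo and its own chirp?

13 km/h = 3.611 m/s.
The cave wall receives the sound from a moving source: f₁ = f₀ · v/(v − v_e) = 67.9 × 350/346.39 ≈ 68.608 kHz.
On the return leg the bat in flight is a moving observer: f₂ = f₁ · (v + v_e)/v = 68.608 × 353.61/350 ≈ 69.316 kHz.
Equivalently f₂ = f₀ · (v + v_e)/(v − v_e).
Beat against the emitted tone (with f₀ = 67900 Hz): |f₂ − f₀| = 2v_e·f₀/(v − v_e) = 2 × 3.611 × 67900/346.39 ≈ 1416 Hz.

1416 Hz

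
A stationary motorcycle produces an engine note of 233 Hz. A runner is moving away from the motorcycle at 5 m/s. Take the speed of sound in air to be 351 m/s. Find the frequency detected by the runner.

Moving observer, stationary source: f' = f · (v − v_o)/v.
f' = 233 × (351 − 5)/351 = 233 × 346/351 ≈ 230 Hz.

230 Hz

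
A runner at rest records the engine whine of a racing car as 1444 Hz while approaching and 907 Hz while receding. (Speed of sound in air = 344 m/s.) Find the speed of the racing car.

79 m/s

f₁/f₂ = (v + v_s)/(v − v_s), so v_s = v · (f₁ − f₂)/(f₁ + f₂).
v_s = 344 × (1444 − 907)/(1444 + 907) = 344 × 537/2351 ≈ 79 m/s.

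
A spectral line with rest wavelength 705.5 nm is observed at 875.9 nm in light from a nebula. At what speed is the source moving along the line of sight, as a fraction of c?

λ'/λ₀ = 1.2415 > 1 (redshift), so the source is receding.
λ'/λ₀ = √((1 + β)/(1 − β)) for a receding source ⇒ β = (r² − 1)/(r² + 1) with r = λ'/λ₀.
β = (1.5414 − 1)/(1.5414 + 1) ≈ 0.213.

0.213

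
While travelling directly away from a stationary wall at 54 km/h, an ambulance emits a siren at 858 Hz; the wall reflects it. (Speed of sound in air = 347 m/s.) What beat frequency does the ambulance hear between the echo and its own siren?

71 Hz

54 km/h = 15 m/s.
The wall receives the sound from a moving source: f₁ = f₀ · v/(v + v_e) = 858 × 347/362 ≈ 822.4 Hz.
On the return leg the ambulance is a moving observer: f₂ = f₁ · (v − v_e)/v = 822.4 × 332/347 ≈ 786.9 Hz.
Equivalently f₂ = f₀ · (v − v_e)/(v + v_e).
Beat against the emitted tone: |f₂ − f₀| = 2v_e·f₀/(v + v_e) = 2 × 15 × 858/362 ≈ 71 Hz.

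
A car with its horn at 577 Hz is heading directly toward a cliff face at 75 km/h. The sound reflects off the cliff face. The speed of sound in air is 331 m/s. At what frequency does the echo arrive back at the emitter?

75 km/h = 20.83 m/s.
The cliff face receives the sound from a moving source: f₁ = f₀ · v/(v − v_e) = 577 × 331/310.17 ≈ 616 Hz.
On the return leg the car is a moving observer: f₂ = f₁ · (v + v_e)/v = 616 × 351.83/331 ≈ 655 Hz.
Equivalently f₂ = f₀ · (v + v_e)/(v − v_e).

655 Hz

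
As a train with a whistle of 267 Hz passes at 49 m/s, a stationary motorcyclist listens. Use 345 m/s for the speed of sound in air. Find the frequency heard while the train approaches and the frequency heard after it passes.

311 Hz approaching; 234 Hz receding

Approaching: f₁ = f · v/(v − v_s) = 267 × 345/296 ≈ 311 Hz.
Receding: f₂ = f · v/(v + v_s) = 267 × 345/394 ≈ 234 Hz.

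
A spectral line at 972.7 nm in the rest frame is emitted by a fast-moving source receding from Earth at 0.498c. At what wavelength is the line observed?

Relativistic Doppler for wavelength: λ' = λ₀ · √((1 + β)/(1 − β)).
λ' = 972.7 × √(1.4980/0.5020) = 972.7 × 1.72744 ≈ 1680.3 nm.

1680.3 nm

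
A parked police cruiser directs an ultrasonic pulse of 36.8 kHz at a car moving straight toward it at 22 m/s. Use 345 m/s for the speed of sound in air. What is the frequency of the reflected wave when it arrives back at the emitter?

The car first receives the wave as a moving observer: f₁ = f₀ · (v + u)/v = 36.8 × (345 + 22)/345 ≈ 39.1 kHz.
The reflection then acts as a moving source: f₂ = f₁ · v/(v − u) ≈ 41.8 kHz.

41.8 kHz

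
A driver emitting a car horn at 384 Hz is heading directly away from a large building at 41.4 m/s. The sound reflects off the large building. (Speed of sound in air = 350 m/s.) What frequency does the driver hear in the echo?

303 Hz

The large building receives the sound from a moving source: f₁ = f₀ · v/(v + v_e) = 384 × 350/391.4 ≈ 343 Hz.
On the return leg the driver is a moving observer: f₂ = f₁ · (v − v_e)/v = 343 × 308.6/350 ≈ 303 Hz.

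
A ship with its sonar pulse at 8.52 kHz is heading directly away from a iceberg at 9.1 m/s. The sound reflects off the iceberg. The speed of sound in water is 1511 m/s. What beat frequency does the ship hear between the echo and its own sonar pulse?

102 Hz

The iceberg receives the sound from a moving source: f₁ = f₀ · v/(v + v_e) = 8.52 × 1511/1520.1 ≈ 8.4690 kHz.
On the return leg the ship is a moving observer: f₂ = f₁ · (v − v_e)/v = 8.4690 × 1501.9/1511 ≈ 8.4180 kHz.
Equivalently f₂ = f₀ · (v − v_e)/(v + v_e).
Beat against the emitted tone (with f₀ = 8520 Hz): |f₂ − f₀| = 2v_e·f₀/(v + v_e) = 2 × 9.1 × 8520/1520.1 ≈ 102 Hz.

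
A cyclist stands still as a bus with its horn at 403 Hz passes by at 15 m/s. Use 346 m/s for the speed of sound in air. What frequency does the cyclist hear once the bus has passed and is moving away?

386 Hz

Receding: f₂ = f · v/(v + v_s) = 403 × 346/361 ≈ 386 Hz.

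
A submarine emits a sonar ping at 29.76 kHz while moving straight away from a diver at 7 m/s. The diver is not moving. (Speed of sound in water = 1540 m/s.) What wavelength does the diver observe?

Only the source moves, away from the listener, so f' = f · v/(v + v_s).
f' = 29.76 × 1540/(1540 + 7) ≈ 29.6 kHz.
λ' = v/f' = 1540/29625.3 ≈ 5.2 cm.

5.2 cm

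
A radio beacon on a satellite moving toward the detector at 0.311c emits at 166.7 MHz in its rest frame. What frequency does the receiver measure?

Relativistic Doppler for frequency: f' = f₀ · √((1 + β)/(1 − β)).
f' = 166.7 × √(1.3110/0.6890) = 166.7 × 1.37940 ≈ 229.9 MHz.

229.9 MHz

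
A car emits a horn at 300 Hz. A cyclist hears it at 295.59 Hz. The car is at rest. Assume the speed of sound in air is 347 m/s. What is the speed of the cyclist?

f' < f, so the cyclist is receding.
f' = f · (v − v_o)/v ⇒ v_o = v · |f'/f − 1|.
v_o = 347 × |295.59/300 − 1| = 347 × 0.0147 ≈ 5.1 m/s.

5.1 m/s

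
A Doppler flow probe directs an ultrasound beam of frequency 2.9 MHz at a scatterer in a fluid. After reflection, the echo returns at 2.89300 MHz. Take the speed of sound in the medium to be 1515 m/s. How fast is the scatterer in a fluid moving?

1.83 m/s

Double Doppler shift off a moving reflector: f₂ = f₀ · (v + u)/(v − u) (u > 0 toward emitter).
Rearranging, u = v · (f₂ − f₀)/(f₂ + f₀) = 1515 × -0.00700/5.79300 ≈ -1.83 m/s.
So the scatterer in a fluid is moving at 1.83 m/s away from the emitter.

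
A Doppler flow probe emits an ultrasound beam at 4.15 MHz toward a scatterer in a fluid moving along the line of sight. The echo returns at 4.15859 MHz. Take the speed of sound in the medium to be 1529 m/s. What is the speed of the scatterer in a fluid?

1.58 m/s

Double Doppler shift off a moving reflector: f₂ = f₀ · (v + u)/(v − u) (u > 0 toward emitter).
Rearranging, u = v · (f₂ − f₀)/(f₂ + f₀) = 1529 × 0.00859/8.30859 ≈ 1.58 m/s.
So the scatterer in a fluid is moving at 1.58 m/s toward the emitter.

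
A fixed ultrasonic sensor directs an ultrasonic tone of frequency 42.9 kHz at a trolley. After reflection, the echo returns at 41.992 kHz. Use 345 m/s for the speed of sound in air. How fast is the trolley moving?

Double Doppler shift off a moving reflector: f₂ = f₀ · (v + u)/(v − u) (u > 0 toward emitter).
Rearranging, u = v · (f₂ − f₀)/(f₂ + f₀) = 345 × -0.908/84.892 ≈ -3.7 m/s.
So the trolley is moving at 3.7 m/s away from the emitter.

3.7 m/s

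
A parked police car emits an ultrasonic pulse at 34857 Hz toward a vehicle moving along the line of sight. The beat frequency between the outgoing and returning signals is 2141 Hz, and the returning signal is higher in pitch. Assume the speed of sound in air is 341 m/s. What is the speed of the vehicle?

Double Doppler shift off a moving reflector: f₂ = f₀ · (v + u)/(v − u) (u > 0 toward emitter).
Returning signal is higher, so f₂ = f₀ + Δf = 34857 + 2141 = 36998 Hz.
Rearranging, u = v · (f₂ − f₀)/(f₂ + f₀) = 341 × 2141/71855 ≈ 10.2 m/s.
So the vehicle is moving at 10.2 m/s toward the emitter.

10.2 m/s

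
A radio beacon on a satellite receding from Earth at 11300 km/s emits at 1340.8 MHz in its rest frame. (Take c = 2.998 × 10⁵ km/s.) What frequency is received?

β = v/c = 11300/299800 = 0.0377.
Relativistic Doppler for frequency: f' = f₀ · √((1 − β)/(1 + β)).
f' = 1340.8 × √(0.9623/1.0377) = 1340.8 × 0.96299 ≈ 1291.2 MHz.

1291.2 MHz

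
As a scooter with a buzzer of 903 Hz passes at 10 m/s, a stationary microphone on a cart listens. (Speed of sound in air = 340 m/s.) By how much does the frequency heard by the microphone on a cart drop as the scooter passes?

Approaching: f₁ = f · v/(v − v_s) = 903 × 340/330 ≈ 930.4 Hz.
Receding: f₂ = f · v/(v + v_s) = 903 × 340/350 ≈ 877.2 Hz.
Drop: f₁ − f₂ = 2f·v·v_s/(v² − v_s²) = 2 × 903 × 340 × 10/(340² − 10²) ≈ 53.2 Hz.

53.2 Hz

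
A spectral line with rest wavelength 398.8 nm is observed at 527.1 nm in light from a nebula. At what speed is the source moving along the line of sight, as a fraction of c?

0.272

λ'/λ₀ = 1.3217 > 1 (redshift), so the source is receding.
λ'/λ₀ = √((1 + β)/(1 − β)) for a receding source ⇒ β = (r² − 1)/(r² + 1) with r = λ'/λ₀.
β = (1.7469 − 1)/(1.7469 + 1) ≈ 0.272.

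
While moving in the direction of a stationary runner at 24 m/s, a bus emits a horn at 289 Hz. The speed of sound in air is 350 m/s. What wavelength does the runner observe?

1.13 m

Moving source, stationary observer: f' = f · v/(v − v_s) since the source is approaching.
f' = 289 × 350/(350 − 24) ≈ 310 Hz.
λ' = v/f' = 350/310.276 ≈ 1.13 m.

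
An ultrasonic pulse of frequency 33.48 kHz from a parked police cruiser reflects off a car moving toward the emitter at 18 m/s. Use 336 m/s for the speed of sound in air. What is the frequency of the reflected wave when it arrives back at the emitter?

37.3 kHz

The car first receives the wave as a moving observer: f₁ = f₀ · (v + u)/v = 33.48 × (336 + 18)/336 ≈ 35.3 kHz.
On reflection it acts as a source moving toward the stationary detector: f₂ = f₁ · v/(v − u) = 35.3 × 336/318 ≈ 37.3 kHz.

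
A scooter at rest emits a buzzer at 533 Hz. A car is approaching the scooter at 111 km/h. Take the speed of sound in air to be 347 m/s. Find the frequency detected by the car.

580 Hz

111 km/h = 30.83 m/s.
Only the observer moves, toward the source, so f' = f · (v + v_o)/v.
f' = 533 × (347 + 30.83)/347 = 533 × 377.83/347 ≈ 580 Hz.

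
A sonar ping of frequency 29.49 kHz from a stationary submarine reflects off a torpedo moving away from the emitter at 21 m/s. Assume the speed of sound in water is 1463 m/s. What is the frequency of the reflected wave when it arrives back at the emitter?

28.7 kHz

At the torpedo (a moving observer), f₁ = f₀ · (v − u)/v = 29.49 × 1442/1463 ≈ 29.1 kHz.
On reflection it acts as a source moving away from the stationary detector: f₂ = f₁ · v/(v + u) = 29.1 × 1463/1484 ≈ 28.7 kHz.
Equivalently f₂ = f₀ · (v − u)/(v + u).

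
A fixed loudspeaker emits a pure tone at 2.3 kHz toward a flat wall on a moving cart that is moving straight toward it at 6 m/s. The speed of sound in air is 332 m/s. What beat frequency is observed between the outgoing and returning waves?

85 Hz

The flat wall on a moving cart first receives the wave as a moving observer: f₁ = f₀ · (v + u)/v = 2.3 × (332 + 6)/332 ≈ 2.3416 kHz.
The reflection then acts as a moving source: f₂ = f₁ · v/(v − u) ≈ 2.3847 kHz.
Beat frequency (with f₀ = 2300 Hz): |f₂ − f₀| = 2u·f₀/(v − u) = 2 × 6 × 2300/326 ≈ 85 Hz.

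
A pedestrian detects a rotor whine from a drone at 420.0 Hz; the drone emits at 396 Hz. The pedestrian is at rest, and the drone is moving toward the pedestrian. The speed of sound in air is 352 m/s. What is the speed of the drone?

20.1 m/s

f' = f · v/(v − v_s) ⇒ v_s = v · |1 − f/f'|.
v_s = 352 × |1 − 396/420.0| = 352 × 0.05714 ≈ 20.1 m/s.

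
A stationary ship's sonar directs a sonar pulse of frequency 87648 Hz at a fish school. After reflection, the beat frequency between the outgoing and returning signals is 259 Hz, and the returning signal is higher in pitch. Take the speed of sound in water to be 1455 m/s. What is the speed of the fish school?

Double Doppler shift off a moving reflector: f₂ = f₀ · (v + u)/(v − u) (u > 0 toward emitter).
Returning signal is higher, so f₂ = f₀ + Δf = 87648 + 259 = 87907 Hz.
Rearranging, u = v · (f₂ − f₀)/(f₂ + f₀) = 1455 × 259/175555 ≈ 2.15 m/s.
So the fish school is moving at 2.15 m/s toward the emitter.

2.15 m/s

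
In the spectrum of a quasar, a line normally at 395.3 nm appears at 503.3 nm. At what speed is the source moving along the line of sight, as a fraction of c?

λ'/λ₀ = 1.2732 > 1 (redshift), so the source is receding.
λ'/λ₀ = √((1 + β)/(1 − β)) for a receding source ⇒ β = (r² − 1)/(r² + 1) with r = λ'/λ₀.
β = (1.6211 − 1)/(1.6211 + 1) ≈ 0.237.

0.237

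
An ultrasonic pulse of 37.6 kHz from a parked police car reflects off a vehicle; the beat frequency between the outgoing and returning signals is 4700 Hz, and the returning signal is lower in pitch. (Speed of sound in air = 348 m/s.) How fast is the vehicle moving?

Double Doppler shift off a moving reflector: f₂ = f₀ · (v + u)/(v − u) (u > 0 toward emitter).
Returning signal is lower, so f₂ = f₀ − Δf = 37600 − 4700 = 32900 Hz.
Rearranging, u = v · (f₂ − f₀)/(f₂ + f₀) = 348 × -4700/70500 ≈ -23.2 m/s.
So the vehicle is moving at 23.2 m/s away from the emitter.

23.2 m/s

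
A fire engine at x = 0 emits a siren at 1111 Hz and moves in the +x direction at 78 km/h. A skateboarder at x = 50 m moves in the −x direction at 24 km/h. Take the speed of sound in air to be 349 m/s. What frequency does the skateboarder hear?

1207 Hz

78 km/h = 21.67 m/s; 24 km/h = 6.667 m/s.
The observer lies on the +x side, so the source is heading toward the observer and the observer is heading toward the source.
Both move, so f' = f · (v + v_o)/(v − v_s).
f' = 1111 × (349 + 6.667)/(349 − 21.67) = 1111 × 355.67/327.33 ≈ 1207 Hz.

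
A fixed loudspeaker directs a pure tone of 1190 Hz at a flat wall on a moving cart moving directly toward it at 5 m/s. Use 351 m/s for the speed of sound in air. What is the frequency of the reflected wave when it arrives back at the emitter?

1224 Hz

At the flat wall on a moving cart (a moving observer), f₁ = f₀ · (v + u)/v = 1190 × 356/351 ≈ 1207 Hz.
The reflection then acts as a moving source: f₂ = f₁ · v/(v − u) ≈ 1224 Hz.
Equivalently f₂ = f₀ · (v + u)/(v − u).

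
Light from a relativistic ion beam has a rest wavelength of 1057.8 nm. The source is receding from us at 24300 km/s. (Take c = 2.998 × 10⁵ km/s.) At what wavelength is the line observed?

β = v/c = 24300/299800 = 0.0811.
Relativistic Doppler for wavelength: λ' = λ₀ · √((1 + β)/(1 − β)).
λ' = 1057.8 × √(1.0811/0.9189) = 1057.8 × 1.08462 ≈ 1147.3 nm.

1147.3 nm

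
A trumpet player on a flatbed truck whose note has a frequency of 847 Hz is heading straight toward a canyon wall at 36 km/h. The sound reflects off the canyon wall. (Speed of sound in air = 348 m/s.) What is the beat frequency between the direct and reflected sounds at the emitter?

50.1 Hz

36 km/h = 10 m/s.
The canyon wall receives the sound from a moving source: f₁ = f₀ · v/(v − v_e) = 847 × 348/338 ≈ 872.1 Hz.
On the return leg the trumpet player on a flatbed truck is a moving observer: f₂ = f₁ · (v + v_e)/v = 872.1 × 358/348 ≈ 897.1 Hz.
Equivalently f₂ = f₀ · (v + v_e)/(v − v_e).
Beat against the emitted tone: |f₂ − f₀| = 2v_e·f₀/(v − v_e) = 2 × 10 × 847/338 ≈ 50.1 Hz.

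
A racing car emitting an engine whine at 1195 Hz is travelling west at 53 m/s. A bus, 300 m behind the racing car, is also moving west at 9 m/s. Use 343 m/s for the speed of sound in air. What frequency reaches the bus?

1062 Hz

The bus is behind, so the racing car is moving away from it while the bus is moving toward the racing car.
With source receding and observer approaching, f' = f · (v + v_o)/(v + v_s).
f' = 1195 × (343 + 9)/(343 + 53) = 1195 × 352/396 ≈ 1062 Hz.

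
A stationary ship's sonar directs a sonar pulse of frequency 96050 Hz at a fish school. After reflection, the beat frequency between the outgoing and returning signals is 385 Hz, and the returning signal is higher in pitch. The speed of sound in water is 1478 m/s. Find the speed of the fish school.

Double Doppler shift off a moving reflector: f₂ = f₀ · (v + u)/(v − u) (u > 0 toward emitter).
Returning signal is higher, so f₂ = f₀ + Δf = 96050 + 385 = 96435 Hz.
Rearranging, u = v · (f₂ − f₀)/(f₂ + f₀) = 1478 × 385/192485 ≈ 2.96 m/s.
So the fish school is moving at 2.96 m/s toward the emitter.

2.96 m/s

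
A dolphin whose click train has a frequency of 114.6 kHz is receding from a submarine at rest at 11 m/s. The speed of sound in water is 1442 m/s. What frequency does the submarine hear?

113.7 kHz

With the source moving away from a stationary observer, f' = f · v/(v + v_s).
f' = 114.6 × 1442/(1442 + 11) = 114.6 × 1442/1453 ≈ 113.7 kHz.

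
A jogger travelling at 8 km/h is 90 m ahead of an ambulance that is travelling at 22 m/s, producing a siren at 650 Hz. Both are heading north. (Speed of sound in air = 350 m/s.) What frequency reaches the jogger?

689 Hz

8 km/h = 2.222 m/s.
The jogger is ahead, so the ambulance is moving toward it while the jogger is moving away from the ambulance.
Both move, so f' = f · (v − v_o)/(v − v_s).
f' = 650 × (350 − 2.222)/(350 − 22) = 650 × 347.78/328 ≈ 689 Hz.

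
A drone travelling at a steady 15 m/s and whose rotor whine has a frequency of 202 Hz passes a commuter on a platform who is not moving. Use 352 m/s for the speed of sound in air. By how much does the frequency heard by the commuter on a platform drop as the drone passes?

17.2 Hz

Approaching: f₁ = f · v/(v − v_s) = 202 × 352/337 ≈ 211.0 Hz.
Receding: f₂ = f · v/(v + v_s) = 202 × 352/367 ≈ 193.7 Hz.
Drop: f₁ − f₂ = 2f·v·v_s/(v² − v_s²) = 2 × 202 × 352 × 15/(352² − 15²) ≈ 17.2 Hz.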